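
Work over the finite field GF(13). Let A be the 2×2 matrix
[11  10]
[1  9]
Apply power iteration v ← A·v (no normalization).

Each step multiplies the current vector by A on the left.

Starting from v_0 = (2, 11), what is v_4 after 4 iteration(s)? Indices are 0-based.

v_0 = (2, 11).
v_1 = A·v_0 = (2, 10).
v_2 = A·v_1 = (5, 1).
v_3 = A·v_2 = (0, 1).
v_4 = A·v_3 = (10, 9).

v_4 = (10, 9)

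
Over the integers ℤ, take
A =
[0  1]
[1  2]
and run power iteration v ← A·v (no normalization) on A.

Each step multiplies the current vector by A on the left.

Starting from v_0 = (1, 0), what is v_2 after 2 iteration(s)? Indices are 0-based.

v_2 = (1, 2)

v_0 = (1, 0).
v_1 = A·v_0 = (0, 1).
v_2 = A·v_1 = (1, 2).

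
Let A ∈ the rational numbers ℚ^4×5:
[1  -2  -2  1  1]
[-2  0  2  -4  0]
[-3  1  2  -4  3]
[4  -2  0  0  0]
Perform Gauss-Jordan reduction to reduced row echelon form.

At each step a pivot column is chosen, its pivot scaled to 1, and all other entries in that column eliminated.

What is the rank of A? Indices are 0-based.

[1] R0 /= 1  ⇒  (1, -2, -2, 1, 1)
     R1 -= -2·R0  ⇒  (0, -4, -2, -2, 2)
     R2 -= -3·R0  ⇒  (0, -5, -4, -1, 6)
     R3 -= 4·R0  ⇒  (0, 6, 8, -4, -4)
[2] R1 /= -4  ⇒  (0, 1, 1/2, 1/2, -1/2)
     R0 -= -2·R1  ⇒  (1, 0, -1, 2, 0)
     R2 -= -5·R1  ⇒  (0, 0, -3/2, 3/2, 7/2)
     R3 -= 6·R1  ⇒  (0, 0, 5, -7, -1)
[3] R2 /= -3/2  ⇒  (0, 0, 1, -1, -7/3)
     R0 -= -1·R2  ⇒  (1, 0, 0, 1, -7/3)
     R1 -= 1/2·R2  ⇒  (0, 1, 0, 1, 2/3)
     R3 -= 5·R2  ⇒  (0, 0, 0, -2, 32/3)
[4] R3 /= -2  ⇒  (0, 0, 0, 1, -16/3)
     R0 -= 1·R3  ⇒  (1, 0, 0, 0, 3)
     R1 -= 1·R3  ⇒  (0, 1, 0, 0, 6)
     R2 -= -1·R3  ⇒  (0, 0, 1, 0, -23/3)

rank = 4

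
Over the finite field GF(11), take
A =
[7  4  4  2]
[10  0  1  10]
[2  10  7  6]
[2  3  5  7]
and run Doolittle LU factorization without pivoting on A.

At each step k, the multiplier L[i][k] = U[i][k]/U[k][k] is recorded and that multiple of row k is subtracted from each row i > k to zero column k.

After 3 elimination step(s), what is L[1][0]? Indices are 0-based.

L[1][0] = 3

Step 1: pivot at (0,0) is 7.
  row1 ← row1 − (3)·row0  ⇒  L[1][0]=3, U row1=(0, 10, 0, 4)
  row2 ← row2 − (5)·row0  ⇒  L[2][0]=5, U row2=(0, 1, 9, 7)
  row3 ← row3 − (5)·row0  ⇒  L[3][0]=5, U row3=(0, 5, 7, 8)
Step 2: pivot at (1,1) is 10.
  row2 ← row2 − (10)·row1  ⇒  L[2][1]=10, U row2=(0, 0, 9, 0)
  row3 ← row3 − (6)·row1  ⇒  L[3][1]=6, U row3=(0, 0, 7, 6)
Step 3: pivot at (2,2) is 9.
  row3 ← row3 − (2)·row2  ⇒  L[3][2]=2, U row3=(0, 0, 0, 6)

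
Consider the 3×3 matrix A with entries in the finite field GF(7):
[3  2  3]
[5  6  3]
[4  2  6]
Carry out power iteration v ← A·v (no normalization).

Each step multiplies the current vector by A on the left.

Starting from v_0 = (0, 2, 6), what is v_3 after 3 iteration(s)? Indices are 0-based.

v_0 = (0, 2, 6).
v_1 = A·v_0 = (1, 2, 5).
v_2 = A·v_1 = (1, 4, 3).
v_3 = A·v_2 = (6, 3, 2).

v_3 = (6, 3, 2)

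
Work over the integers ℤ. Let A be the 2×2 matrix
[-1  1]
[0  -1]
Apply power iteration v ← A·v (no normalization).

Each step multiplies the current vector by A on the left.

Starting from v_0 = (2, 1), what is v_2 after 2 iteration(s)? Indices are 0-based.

v_2 = (0, 1)

v_0 = (2, 1).
v_1 = A·v_0 = (-1, -1).
v_2 = A·v_1 = (0, 1).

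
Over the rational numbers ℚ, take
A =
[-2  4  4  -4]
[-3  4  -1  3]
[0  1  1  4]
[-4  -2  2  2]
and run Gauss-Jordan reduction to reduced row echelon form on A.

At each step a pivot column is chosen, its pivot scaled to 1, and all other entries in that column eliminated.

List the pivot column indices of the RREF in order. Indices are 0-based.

pivot columns: 0, 1, 2, 3

pivot(0,0)=-2: scale R0 → (1, -2, -2, 2)
  clear (1,0): R1 −= (-3)R0 → (0, -2, -7, 9)
  clear (3,0): R3 −= (-4)R0 → (0, -10, -6, 10)
pivot(1,1)=-2: scale R1 → (0, 1, 7/2, -9/2)
  clear (0,1): R0 −= (-2)R1 → (1, 0, 5, -7)
  clear (2,1): R2 −= (1)R1 → (0, 0, -5/2, 17/2)
  clear (3,1): R3 −= (-10)R1 → (0, 0, 29, -35)
pivot(2,2)=-5/2: scale R2 → (0, 0, 1, -17/5)
  clear (0,2): R0 −= (5)R2 → (1, 0, 0, 10)
  clear (1,2): R1 −= (7/2)R2 → (0, 1, 0, 37/5)
  clear (3,2): R3 −= (29)R2 → (0, 0, 0, 318/5)
pivot(3,3)=318/5: scale R3 → (0, 0, 0, 1)
  clear (0,3): R0 −= (10)R3 → (1, 0, 0, 0)
  clear (1,3): R1 −= (37/5)R3 → (0, 1, 0, 0)
  clear (2,3): R2 −= (-17/5)R3 → (0, 0, 1, 0)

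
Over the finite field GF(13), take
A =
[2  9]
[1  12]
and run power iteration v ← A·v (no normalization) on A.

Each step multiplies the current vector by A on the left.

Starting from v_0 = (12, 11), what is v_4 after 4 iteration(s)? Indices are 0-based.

v_0 = (12, 11).
v_1 = A·v_0 = (6, 1).
v_2 = A·v_1 = (8, 5).
v_3 = A·v_2 = (9, 3).
v_4 = A·v_3 = (6, 6).

v_4 = (6, 6)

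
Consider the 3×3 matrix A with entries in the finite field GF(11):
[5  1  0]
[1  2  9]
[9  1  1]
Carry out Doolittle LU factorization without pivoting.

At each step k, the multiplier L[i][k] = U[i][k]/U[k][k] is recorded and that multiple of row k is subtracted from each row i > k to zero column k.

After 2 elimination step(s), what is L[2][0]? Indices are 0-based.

L[2][0] = 4

[col 0] pivot 5
  R1 -= 9*R0 → (0, 4, 9)  (L[1][0] := 9)
  R2 -= 4*R0 → (0, 8, 1)  (L[2][0] := 4)
[col 1] pivot 4
  R2 -= 2*R1 → (0, 0, 5)  (L[2][1] := 2)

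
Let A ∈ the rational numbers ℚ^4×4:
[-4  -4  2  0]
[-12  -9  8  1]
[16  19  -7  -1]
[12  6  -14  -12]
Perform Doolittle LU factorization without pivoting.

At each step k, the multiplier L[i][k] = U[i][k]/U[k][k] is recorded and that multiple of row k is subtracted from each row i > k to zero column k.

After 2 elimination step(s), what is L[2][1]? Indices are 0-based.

k=0: U[0][0]=-4
  eliminate (1,0): mult=3, new row 1: (0, 3, 2, 1); set L[1][0]=3
  eliminate (2,0): mult=-4, new row 2: (0, 3, 1, -1); set L[2][0]=-4
  eliminate (3,0): mult=-3, new row 3: (0, -6, -8, -12); set L[3][0]=-3
k=1: U[1][1]=3
  eliminate (2,1): mult=1, new row 2: (0, 0, -1, -2); set L[2][1]=1
  eliminate (3,1): mult=-2, new row 3: (0, 0, -4, -10); set L[3][1]=-2

L[2][1] = 1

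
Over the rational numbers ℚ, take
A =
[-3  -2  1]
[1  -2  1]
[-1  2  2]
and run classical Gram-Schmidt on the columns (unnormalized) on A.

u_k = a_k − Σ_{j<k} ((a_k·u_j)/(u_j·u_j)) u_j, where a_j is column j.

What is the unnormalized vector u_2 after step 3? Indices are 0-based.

Step 1: u_0 = a_0 = (-3, 1, -1).
Step 2: u_1 = a_1 − (2/11)·u_0 = (-16/11, -24/11, 24/11).
Step 3: u_2 = a_2 − (-4/11)·u_0 − (1/16)·u_1 = (0, 3/2, 3/2).

u_2 = (0, 3/2, 3/2)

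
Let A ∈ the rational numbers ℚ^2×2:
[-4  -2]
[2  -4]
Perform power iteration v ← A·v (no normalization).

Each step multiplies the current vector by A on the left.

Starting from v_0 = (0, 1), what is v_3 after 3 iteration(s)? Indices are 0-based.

v_3 = (-88, -16)

v_0 = (0, 1).
v_1 = A·v_0 = (-2, -4).
v_2 = A·v_1 = (16, 12).
v_3 = A·v_2 = (-88, -16).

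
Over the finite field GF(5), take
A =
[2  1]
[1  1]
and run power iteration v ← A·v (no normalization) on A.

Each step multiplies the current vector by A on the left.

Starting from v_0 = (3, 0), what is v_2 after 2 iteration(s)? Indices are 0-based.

v_0 = (3, 0).
v_1 = A·v_0 = (1, 3).
v_2 = A·v_1 = (0, 4).

v_2 = (0, 4)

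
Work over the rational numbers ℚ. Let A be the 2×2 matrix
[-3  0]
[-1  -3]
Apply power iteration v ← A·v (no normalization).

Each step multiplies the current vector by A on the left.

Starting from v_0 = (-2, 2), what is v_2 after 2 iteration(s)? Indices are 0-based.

v_0 = (-2, 2).
v_1 = A·v_0 = (6, -4).
v_2 = A·v_1 = (-18, 6).

v_2 = (-18, 6)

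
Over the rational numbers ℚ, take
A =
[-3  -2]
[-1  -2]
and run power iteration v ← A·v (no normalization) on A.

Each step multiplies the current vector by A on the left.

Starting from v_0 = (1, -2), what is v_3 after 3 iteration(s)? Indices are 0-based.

v_3 = (41, 23)

v_0 = (1, -2).
v_1 = A·v_0 = (1, 3).
v_2 = A·v_1 = (-9, -7).
v_3 = A·v_2 = (41, 23).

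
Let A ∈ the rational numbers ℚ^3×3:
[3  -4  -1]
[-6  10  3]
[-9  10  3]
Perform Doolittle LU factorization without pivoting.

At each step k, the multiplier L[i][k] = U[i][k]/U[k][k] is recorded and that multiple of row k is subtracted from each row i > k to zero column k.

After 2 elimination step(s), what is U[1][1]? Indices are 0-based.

U[1][1] = 2

[col 0] pivot 3
  R1 -= -2*R0 → (0, 2, 1)  (L[1][0] := -2)
  R2 -= -3*R0 → (0, -2, 0)  (L[2][0] := -3)
[col 1] pivot 2
  R2 -= -1*R1 → (0, 0, 1)  (L[2][1] := -1)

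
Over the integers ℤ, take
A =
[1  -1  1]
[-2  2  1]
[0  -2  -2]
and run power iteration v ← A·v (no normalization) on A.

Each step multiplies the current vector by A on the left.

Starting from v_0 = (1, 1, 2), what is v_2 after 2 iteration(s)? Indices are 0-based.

v_0 = (1, 1, 2).
v_1 = A·v_0 = (2, 2, -6).
v_2 = A·v_1 = (-6, -6, 8).

v_2 = (-6, -6, 8)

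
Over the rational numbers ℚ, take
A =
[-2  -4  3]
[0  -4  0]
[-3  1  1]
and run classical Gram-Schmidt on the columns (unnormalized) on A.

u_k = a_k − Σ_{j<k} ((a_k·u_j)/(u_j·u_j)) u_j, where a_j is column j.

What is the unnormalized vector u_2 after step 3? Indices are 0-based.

Step 1: u_0 = a_0 = (-2, 0, -3).
Step 2: u_1 = a_1 − (5/13)·u_0 = (-42/13, -4, 28/13).
Step 3: u_2 = a_2 − (-9/13)·u_0 − (-49/202)·u_1 = (84/101, -98/101, -56/101).

u_2 = (84/101, -98/101, -56/101)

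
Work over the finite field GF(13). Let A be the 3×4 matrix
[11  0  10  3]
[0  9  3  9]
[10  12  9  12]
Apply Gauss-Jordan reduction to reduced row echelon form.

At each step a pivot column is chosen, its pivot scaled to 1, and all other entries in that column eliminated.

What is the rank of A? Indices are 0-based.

rank = 3

[1] R0 /= 11  ⇒  (1, 0, 8, 5)
     R2 -= 10·R0  ⇒  (0, 12, 7, 1)
[2] R1 /= 9  ⇒  (0, 1, 9, 1)
     R2 -= 12·R1  ⇒  (0, 0, 3, 2)
[3] R2 /= 3  ⇒  (0, 0, 1, 5)
     R0 -= 8·R2  ⇒  (1, 0, 0, 4)
     R1 -= 9·R2  ⇒  (0, 1, 0, 8)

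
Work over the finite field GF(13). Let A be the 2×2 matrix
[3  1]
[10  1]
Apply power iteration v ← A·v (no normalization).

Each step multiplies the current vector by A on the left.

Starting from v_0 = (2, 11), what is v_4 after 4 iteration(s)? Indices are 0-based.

v_0 = (2, 11).
v_1 = A·v_0 = (4, 5).
v_2 = A·v_1 = (4, 6).
v_3 = A·v_2 = (5, 7).
v_4 = A·v_3 = (9, 5).

v_4 = (9, 5)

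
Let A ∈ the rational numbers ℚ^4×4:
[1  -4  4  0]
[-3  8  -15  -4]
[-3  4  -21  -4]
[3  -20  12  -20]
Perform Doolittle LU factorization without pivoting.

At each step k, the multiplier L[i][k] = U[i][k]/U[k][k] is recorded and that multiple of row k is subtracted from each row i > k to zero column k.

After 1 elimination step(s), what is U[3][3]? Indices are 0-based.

[col 0] pivot 1
  R1 -= -3*R0 → (0, -4, -3, -4)  (L[1][0] := -3)
  R2 -= -3*R0 → (0, -8, -9, -4)  (L[2][0] := -3)
  R3 -= 3*R0 → (0, -8, 0, -20)  (L[3][0] := 3)

U[3][3] = -20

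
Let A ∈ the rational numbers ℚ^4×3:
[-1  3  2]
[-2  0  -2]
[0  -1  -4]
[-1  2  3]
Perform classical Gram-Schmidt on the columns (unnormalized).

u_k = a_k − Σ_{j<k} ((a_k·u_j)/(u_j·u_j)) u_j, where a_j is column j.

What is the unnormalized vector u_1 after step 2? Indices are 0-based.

Step 1: u_0 = a_0 = (-1, -2, 0, -1).
Step 2: u_1 = a_1 − (-5/6)·u_0 = (13/6, -5/3, -1, 7/6).

u_1 = (13/6, -5/3, -1, 7/6)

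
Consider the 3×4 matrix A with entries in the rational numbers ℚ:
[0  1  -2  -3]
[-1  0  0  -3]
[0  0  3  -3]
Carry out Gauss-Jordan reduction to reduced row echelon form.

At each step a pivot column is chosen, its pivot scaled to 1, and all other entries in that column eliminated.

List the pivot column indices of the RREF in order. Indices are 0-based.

step 1: exchange rows 0,1
step 1: normalize row 0 (÷-1) = (1, 0, 0, 3)
step 2: normalize row 1 (÷1) = (0, 1, -2, -3)
step 3: normalize row 2 (÷3) = (0, 0, 1, -1)
  row 1: subtract -2×row2 = (0, 1, 0, -5)

pivot columns: 0, 1, 2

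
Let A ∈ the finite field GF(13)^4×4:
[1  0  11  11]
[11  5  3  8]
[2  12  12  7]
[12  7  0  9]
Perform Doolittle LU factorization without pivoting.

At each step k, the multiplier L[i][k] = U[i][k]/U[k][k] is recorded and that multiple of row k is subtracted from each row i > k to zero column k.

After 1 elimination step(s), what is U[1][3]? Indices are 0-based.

U[1][3] = 4

[col 0] pivot 1
  R1 -= 11*R0 → (0, 5, 12, 4)  (L[1][0] := 11)
  R2 -= 2*R0 → (0, 12, 3, 11)  (L[2][0] := 2)
  R3 -= 12*R0 → (0, 7, 11, 7)  (L[3][0] := 12)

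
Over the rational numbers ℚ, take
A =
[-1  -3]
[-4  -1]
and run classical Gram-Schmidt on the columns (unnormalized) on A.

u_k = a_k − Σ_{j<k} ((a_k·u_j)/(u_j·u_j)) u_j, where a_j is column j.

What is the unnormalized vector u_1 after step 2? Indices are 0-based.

Step 1: u_0 = a_0 = (-1, -4).
Step 2: u_1 = a_1 − (7/17)·u_0 = (-44/17, 11/17).

u_1 = (-44/17, 11/17)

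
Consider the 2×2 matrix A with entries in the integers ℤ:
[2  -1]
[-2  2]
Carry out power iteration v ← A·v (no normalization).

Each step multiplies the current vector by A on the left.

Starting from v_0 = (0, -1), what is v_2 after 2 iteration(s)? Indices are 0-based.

v_0 = (0, -1).
v_1 = A·v_0 = (1, -2).
v_2 = A·v_1 = (4, -6).

v_2 = (4, -6)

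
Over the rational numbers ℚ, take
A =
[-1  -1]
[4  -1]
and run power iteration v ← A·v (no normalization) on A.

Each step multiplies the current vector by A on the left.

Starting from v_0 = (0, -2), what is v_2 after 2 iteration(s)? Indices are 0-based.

v_2 = (-4, 6)

v_0 = (0, -2).
v_1 = A·v_0 = (2, 2).
v_2 = A·v_1 = (-4, 6).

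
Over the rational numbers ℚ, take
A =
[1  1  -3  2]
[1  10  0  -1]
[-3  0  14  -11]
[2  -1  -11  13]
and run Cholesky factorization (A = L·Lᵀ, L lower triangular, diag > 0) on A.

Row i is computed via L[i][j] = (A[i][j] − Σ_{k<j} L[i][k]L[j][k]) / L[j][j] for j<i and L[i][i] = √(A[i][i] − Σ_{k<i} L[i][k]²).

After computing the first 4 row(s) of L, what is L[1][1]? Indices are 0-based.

Step 1: L[0][0] = √(1) = 1.
  L[1][0] = (1) / L[0][0] = 1.
Step 2: L[1][1] = √(9) = 3.
  L[2][0] = (-3) / L[0][0] = -3.
  L[2][1] = (3) / L[1][1] = 1.
Step 3: L[2][2] = √(4) = 2.
  L[3][0] = (2) / L[0][0] = 2.
  L[3][1] = (-3) / L[1][1] = -1.
  L[3][2] = (-4) / L[2][2] = -2.
Step 4: L[3][3] = √(4) = 2.

L[1][1] = 3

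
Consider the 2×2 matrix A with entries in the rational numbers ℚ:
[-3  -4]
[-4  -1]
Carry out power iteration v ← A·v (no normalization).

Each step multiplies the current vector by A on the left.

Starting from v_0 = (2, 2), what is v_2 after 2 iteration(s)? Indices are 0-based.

v_0 = (2, 2).
v_1 = A·v_0 = (-14, -10).
v_2 = A·v_1 = (82, 66).

v_2 = (82, 66)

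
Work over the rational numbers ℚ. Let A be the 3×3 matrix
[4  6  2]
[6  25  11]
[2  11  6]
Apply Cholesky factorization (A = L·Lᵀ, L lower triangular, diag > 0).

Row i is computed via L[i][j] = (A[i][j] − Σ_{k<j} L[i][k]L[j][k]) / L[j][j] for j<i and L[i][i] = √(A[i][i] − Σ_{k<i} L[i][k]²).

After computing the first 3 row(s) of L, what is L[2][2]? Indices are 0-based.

Step 1: L[0][0] = √(4) = 2.
  L[1][0] = (6) / L[0][0] = 3.
Step 2: L[1][1] = √(16) = 4.
  L[2][0] = (2) / L[0][0] = 1.
  L[2][1] = (8) / L[1][1] = 2.
Step 3: L[2][2] = √(1) = 1.

L[2][2] = 1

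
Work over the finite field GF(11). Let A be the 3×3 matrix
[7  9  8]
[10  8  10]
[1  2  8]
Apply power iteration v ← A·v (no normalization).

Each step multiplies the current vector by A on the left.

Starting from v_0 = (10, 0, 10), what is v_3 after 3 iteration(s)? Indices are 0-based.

v_0 = (10, 0, 10).
v_1 = A·v_0 = (7, 2, 2).
v_2 = A·v_1 = (6, 7, 5).
v_3 = A·v_2 = (2, 1, 5).

v_3 = (2, 1, 5)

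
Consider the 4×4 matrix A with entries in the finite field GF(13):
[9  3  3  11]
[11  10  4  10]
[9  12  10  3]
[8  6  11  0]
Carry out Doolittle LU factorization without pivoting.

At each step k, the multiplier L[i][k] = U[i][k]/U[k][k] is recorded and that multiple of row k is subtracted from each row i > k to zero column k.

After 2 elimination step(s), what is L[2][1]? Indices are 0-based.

L[2][1] = 11

Step 1: pivot at (0,0) is 9.
  row1 ← row1 − (7)·row0  ⇒  L[1][0]=7, U row1=(0, 2, 9, 11)
  row2 ← row2 − (1)·row0  ⇒  L[2][0]=1, U row2=(0, 9, 7, 5)
  row3 ← row3 − (11)·row0  ⇒  L[3][0]=11, U row3=(0, 12, 4, 9)
Step 2: pivot at (1,1) is 2.
  row2 ← row2 − (11)·row1  ⇒  L[2][1]=11, U row2=(0, 0, 12, 1)
  row3 ← row3 − (6)·row1  ⇒  L[3][1]=6, U row3=(0, 0, 2, 8)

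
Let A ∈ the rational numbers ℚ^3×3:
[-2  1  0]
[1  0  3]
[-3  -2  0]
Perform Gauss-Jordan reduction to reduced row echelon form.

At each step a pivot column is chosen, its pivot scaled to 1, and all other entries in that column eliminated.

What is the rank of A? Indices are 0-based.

pivot(0,0)=-2: scale R0 → (1, -1/2, 0)
  clear (1,0): R1 −= (1)R0 → (0, 1/2, 3)
  clear (2,0): R2 −= (-3)R0 → (0, -7/2, 0)
pivot(1,1)=1/2: scale R1 → (0, 1, 6)
  clear (0,1): R0 −= (-1/2)R1 → (1, 0, 3)
  clear (2,1): R2 −= (-7/2)R1 → (0, 0, 21)
pivot(2,2)=21: scale R2 → (0, 0, 1)
  clear (0,2): R0 −= (3)R2 → (1, 0, 0)
  clear (1,2): R1 −= (6)R2 → (0, 1, 0)

rank = 3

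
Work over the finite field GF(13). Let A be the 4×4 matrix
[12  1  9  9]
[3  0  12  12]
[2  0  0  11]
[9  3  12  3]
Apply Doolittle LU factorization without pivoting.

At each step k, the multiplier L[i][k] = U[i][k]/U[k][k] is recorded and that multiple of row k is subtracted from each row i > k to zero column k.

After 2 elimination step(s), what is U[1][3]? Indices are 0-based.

[col 0] pivot 12
  R1 -= 10*R0 → (0, 3, 0, 0)  (L[1][0] := 10)
  R2 -= 11*R0 → (0, 2, 5, 3)  (L[2][0] := 11)
  R3 -= 4*R0 → (0, 12, 2, 6)  (L[3][0] := 4)
[col 1] pivot 3
  R2 -= 5*R1 → (0, 0, 5, 3)  (L[2][1] := 5)
  R3 -= 4*R1 → (0, 0, 2, 6)  (L[3][1] := 4)

U[1][3] = 0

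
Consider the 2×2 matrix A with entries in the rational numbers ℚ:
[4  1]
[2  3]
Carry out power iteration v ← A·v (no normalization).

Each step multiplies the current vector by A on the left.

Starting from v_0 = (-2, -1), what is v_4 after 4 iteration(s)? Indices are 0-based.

v_0 = (-2, -1).
v_1 = A·v_0 = (-9, -7).
v_2 = A·v_1 = (-43, -39).
v_3 = A·v_2 = (-211, -203).
v_4 = A·v_3 = (-1047, -1031).

v_4 = (-1047, -1031)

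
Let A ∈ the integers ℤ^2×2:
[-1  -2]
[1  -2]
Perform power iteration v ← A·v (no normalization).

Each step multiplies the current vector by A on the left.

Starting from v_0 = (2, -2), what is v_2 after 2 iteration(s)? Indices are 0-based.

v_2 = (-14, -10)

v_0 = (2, -2).
v_1 = A·v_0 = (2, 6).
v_2 = A·v_1 = (-14, -10).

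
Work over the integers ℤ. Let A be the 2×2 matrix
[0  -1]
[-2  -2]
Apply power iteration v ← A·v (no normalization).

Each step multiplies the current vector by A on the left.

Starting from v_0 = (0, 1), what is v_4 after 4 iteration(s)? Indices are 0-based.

v_0 = (0, 1).
v_1 = A·v_0 = (-1, -2).
v_2 = A·v_1 = (2, 6).
v_3 = A·v_2 = (-6, -16).
v_4 = A·v_3 = (16, 44).

v_4 = (16, 44)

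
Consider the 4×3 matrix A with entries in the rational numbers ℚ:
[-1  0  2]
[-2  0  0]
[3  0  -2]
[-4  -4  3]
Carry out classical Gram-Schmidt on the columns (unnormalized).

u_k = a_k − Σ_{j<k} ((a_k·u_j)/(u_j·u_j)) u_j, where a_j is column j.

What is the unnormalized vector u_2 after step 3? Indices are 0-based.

u_2 = (10/7, -8/7, -2/7, 0)

Step 1: u_0 = a_0 = (-1, -2, 3, -4).
Step 2: u_1 = a_1 − (8/15)·u_0 = (8/15, 16/15, -8/5, -28/15).
Step 3: u_2 = a_2 − (-2/3)·u_0 − (-5/28)·u_1 = (10/7, -8/7, -2/7, 0).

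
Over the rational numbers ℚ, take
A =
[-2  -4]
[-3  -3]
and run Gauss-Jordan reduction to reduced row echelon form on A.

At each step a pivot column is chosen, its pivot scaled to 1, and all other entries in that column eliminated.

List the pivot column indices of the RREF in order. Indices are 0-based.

pivot columns: 0, 1

pivot(0,0)=-2: scale R0 → (1, 2)
  clear (1,0): R1 −= (-3)R0 → (0, 3)
pivot(1,1)=3: scale R1 → (0, 1)
  clear (0,1): R0 −= (2)R1 → (1, 0)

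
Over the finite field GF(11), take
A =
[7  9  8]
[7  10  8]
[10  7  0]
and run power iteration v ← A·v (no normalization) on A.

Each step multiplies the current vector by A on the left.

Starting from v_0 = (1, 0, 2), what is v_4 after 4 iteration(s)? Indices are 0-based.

v_4 = (5, 1, 7)

v_0 = (1, 0, 2).
v_1 = A·v_0 = (1, 1, 10).
v_2 = A·v_1 = (8, 9, 6).
v_3 = A·v_2 = (9, 7, 0).
v_4 = A·v_3 = (5, 1, 7).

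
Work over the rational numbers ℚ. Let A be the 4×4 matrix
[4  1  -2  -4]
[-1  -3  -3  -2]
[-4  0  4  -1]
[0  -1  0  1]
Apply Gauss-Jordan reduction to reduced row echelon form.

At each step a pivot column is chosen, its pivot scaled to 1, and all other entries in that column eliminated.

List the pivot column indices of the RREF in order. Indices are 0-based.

[1] R0 /= 4  ⇒  (1, 1/4, -1/2, -1)
     R1 -= -1·R0  ⇒  (0, -11/4, -7/2, -3)
     R2 -= -4·R0  ⇒  (0, 1, 2, -5)
[2] R1 /= -11/4  ⇒  (0, 1, 14/11, 12/11)
     R0 -= 1/4·R1  ⇒  (1, 0, -9/11, -14/11)
     R2 -= 1·R1  ⇒  (0, 0, 8/11, -67/11)
     R3 -= -1·R1  ⇒  (0, 0, 14/11, 23/11)
[3] R2 /= 8/11  ⇒  (0, 0, 1, -67/8)
     R0 -= -9/11·R2  ⇒  (1, 0, 0, -65/8)
     R1 -= 14/11·R2  ⇒  (0, 1, 0, 47/4)
     R3 -= 14/11·R2  ⇒  (0, 0, 0, 51/4)
[4] R3 /= 51/4  ⇒  (0, 0, 0, 1)
     R0 -= -65/8·R3  ⇒  (1, 0, 0, 0)
     R1 -= 47/4·R3  ⇒  (0, 1, 0, 0)
     R2 -= -67/8·R3  ⇒  (0, 0, 1, 0)

pivot columns: 0, 1, 2, 3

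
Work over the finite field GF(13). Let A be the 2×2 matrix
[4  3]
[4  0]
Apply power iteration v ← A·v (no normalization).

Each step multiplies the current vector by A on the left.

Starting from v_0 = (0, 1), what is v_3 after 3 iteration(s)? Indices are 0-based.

v_3 = (6, 9)

v_0 = (0, 1).
v_1 = A·v_0 = (3, 0).
v_2 = A·v_1 = (12, 12).
v_3 = A·v_2 = (6, 9).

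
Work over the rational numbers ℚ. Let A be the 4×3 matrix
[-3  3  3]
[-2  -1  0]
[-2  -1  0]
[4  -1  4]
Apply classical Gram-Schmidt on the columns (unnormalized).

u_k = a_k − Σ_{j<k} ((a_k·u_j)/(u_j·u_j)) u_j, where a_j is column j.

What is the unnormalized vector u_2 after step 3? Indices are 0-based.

u_2 = (72/35, 54/35, 54/35, 108/35)

Step 1: u_0 = a_0 = (-3, -2, -2, 4).
Step 2: u_1 = a_1 − (-3/11)·u_0 = (24/11, -17/11, -17/11, 1/11).
Step 3: u_2 = a_2 − (7/33)·u_0 − (76/105)·u_1 = (72/35, 54/35, 54/35, 108/35).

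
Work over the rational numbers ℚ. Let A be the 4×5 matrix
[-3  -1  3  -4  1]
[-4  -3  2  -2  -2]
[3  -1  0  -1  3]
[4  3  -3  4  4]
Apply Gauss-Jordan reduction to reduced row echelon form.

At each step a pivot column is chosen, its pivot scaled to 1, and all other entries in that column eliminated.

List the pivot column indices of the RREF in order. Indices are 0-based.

pivot columns: 0, 1, 2, 3

[1] R0 /= -3  ⇒  (1, 1/3, -1, 4/3, -1/3)
     R1 -= -4·R0  ⇒  (0, -5/3, -2, 10/3, -10/3)
     R2 -= 3·R0  ⇒  (0, -2, 3, -5, 4)
     R3 -= 4·R0  ⇒  (0, 5/3, 1, -4/3, 16/3)
[2] R1 /= -5/3  ⇒  (0, 1, 6/5, -2, 2)
     R0 -= 1/3·R1  ⇒  (1, 0, -7/5, 2, -1)
     R2 -= -2·R1  ⇒  (0, 0, 27/5, -9, 8)
     R3 -= 5/3·R1  ⇒  (0, 0, -1, 2, 2)
[3] R2 /= 27/5  ⇒  (0, 0, 1, -5/3, 40/27)
     R0 -= -7/5·R2  ⇒  (1, 0, 0, -1/3, 29/27)
     R1 -= 6/5·R2  ⇒  (0, 1, 0, 0, 2/9)
     R3 -= -1·R2  ⇒  (0, 0, 0, 1/3, 94/27)
[4] R3 /= 1/3  ⇒  (0, 0, 0, 1, 94/9)
     R0 -= -1/3·R3  ⇒  (1, 0, 0, 0, 41/9)
     R2 -= -5/3·R3  ⇒  (0, 0, 1, 0, 170/9)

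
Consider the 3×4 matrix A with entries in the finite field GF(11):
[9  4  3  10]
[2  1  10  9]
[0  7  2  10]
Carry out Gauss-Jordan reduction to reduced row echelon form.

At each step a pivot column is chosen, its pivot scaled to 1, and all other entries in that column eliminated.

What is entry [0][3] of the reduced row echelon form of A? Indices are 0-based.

M[0][3] = 2

[1] R0 /= 9  ⇒  (1, 9, 4, 6)
     R1 -= 2·R0  ⇒  (0, 5, 2, 8)
[2] R1 /= 5  ⇒  (0, 1, 7, 6)
     R0 -= 9·R1  ⇒  (1, 0, 7, 7)
     R2 -= 7·R1  ⇒  (0, 0, 8, 1)
[3] R2 /= 8  ⇒  (0, 0, 1, 7)
     R0 -= 7·R2  ⇒  (1, 0, 0, 2)
     R1 -= 7·R2  ⇒  (0, 1, 0, 1)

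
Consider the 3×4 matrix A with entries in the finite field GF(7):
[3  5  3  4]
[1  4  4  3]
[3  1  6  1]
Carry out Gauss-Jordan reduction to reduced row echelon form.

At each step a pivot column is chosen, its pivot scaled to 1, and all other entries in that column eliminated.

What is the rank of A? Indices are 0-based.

pivot(0,0)=3: scale R0 → (1, 4, 1, 6)
  clear (1,0): R1 −= (1)R0 → (0, 0, 3, 4)
  clear (2,0): R2 −= (3)R0 → (0, 3, 3, 4)
pivot(1,1): swap R1↔R2
pivot(1,1)=3: scale R1 → (0, 1, 1, 6)
  clear (0,1): R0 −= (4)R1 → (1, 0, 4, 3)
pivot(2,2)=3: scale R2 → (0, 0, 1, 6)
  clear (0,2): R0 −= (4)R2 → (1, 0, 0, 0)
  clear (1,2): R1 −= (1)R2 → (0, 1, 0, 0)

rank = 3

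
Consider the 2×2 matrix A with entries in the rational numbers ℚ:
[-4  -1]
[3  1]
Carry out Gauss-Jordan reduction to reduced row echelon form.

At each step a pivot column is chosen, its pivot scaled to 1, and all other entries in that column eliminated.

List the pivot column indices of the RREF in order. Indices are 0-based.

[1] R0 /= -4  ⇒  (1, 1/4)
     R1 -= 3·R0  ⇒  (0, 1/4)
[2] R1 /= 1/4  ⇒  (0, 1)
     R0 -= 1/4·R1  ⇒  (1, 0)

pivot columns: 0, 1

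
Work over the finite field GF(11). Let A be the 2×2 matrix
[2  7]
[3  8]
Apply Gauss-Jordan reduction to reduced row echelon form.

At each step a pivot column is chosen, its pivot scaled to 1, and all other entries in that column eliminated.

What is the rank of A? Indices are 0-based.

pivot(0,0)=2: scale R0 → (1, 9)
  clear (1,0): R1 −= (3)R0 → (0, 3)
pivot(1,1)=3: scale R1 → (0, 1)
  clear (0,1): R0 −= (9)R1 → (1, 0)

rank = 2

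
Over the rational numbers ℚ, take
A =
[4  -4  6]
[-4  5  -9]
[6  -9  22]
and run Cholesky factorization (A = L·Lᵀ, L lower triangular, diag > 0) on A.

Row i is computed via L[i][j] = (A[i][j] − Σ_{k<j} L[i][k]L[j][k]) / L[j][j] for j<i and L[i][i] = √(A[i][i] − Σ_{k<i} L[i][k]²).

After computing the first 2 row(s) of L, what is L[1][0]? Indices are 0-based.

Step 1: L[0][0] = √(4) = 2.
  L[1][0] = (-4) / L[0][0] = -2.
Step 2: L[1][1] = √(1) = 1.

L[1][0] = -2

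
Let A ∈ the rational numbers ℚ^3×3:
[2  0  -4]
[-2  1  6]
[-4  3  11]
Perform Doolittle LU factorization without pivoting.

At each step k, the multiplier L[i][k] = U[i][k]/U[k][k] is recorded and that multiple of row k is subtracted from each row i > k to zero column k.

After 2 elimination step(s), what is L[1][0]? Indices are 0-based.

L[1][0] = -1

Step 1: pivot at (0,0) is 2.
  row1 ← row1 − (-1)·row0  ⇒  L[1][0]=-1, U row1=(0, 1, 2)
  row2 ← row2 − (-2)·row0  ⇒  L[2][0]=-2, U row2=(0, 3, 3)
Step 2: pivot at (1,1) is 1.
  row2 ← row2 − (3)·row1  ⇒  L[2][1]=3, U row2=(0, 0, -3)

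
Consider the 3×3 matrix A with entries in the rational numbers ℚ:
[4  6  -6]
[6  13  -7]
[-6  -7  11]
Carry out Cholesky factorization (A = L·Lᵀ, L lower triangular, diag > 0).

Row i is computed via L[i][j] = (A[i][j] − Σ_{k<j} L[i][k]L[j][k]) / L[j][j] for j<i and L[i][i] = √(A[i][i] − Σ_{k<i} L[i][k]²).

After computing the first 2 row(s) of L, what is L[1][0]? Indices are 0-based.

Step 1: L[0][0] = √(4) = 2.
  L[1][0] = (6) / L[0][0] = 3.
Step 2: L[1][1] = √(4) = 2.

L[1][0] = 3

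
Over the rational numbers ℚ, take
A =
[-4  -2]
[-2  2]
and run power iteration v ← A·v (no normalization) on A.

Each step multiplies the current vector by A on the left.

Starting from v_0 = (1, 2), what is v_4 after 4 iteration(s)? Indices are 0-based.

v_0 = (1, 2).
v_1 = A·v_0 = (-8, 2).
v_2 = A·v_1 = (28, 20).
v_3 = A·v_2 = (-152, -16).
v_4 = A·v_3 = (640, 272).

v_4 = (640, 272)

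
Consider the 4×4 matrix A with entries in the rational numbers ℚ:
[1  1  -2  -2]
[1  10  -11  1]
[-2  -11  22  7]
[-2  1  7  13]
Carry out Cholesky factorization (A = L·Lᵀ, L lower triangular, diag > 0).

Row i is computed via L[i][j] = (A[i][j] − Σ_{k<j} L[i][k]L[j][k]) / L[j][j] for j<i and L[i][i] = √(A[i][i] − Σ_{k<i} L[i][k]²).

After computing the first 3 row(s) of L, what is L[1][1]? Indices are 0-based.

L[1][1] = 3

Step 1: L[0][0] = √(1) = 1.
  L[1][0] = (1) / L[0][0] = 1.
Step 2: L[1][1] = √(9) = 3.
  L[2][0] = (-2) / L[0][0] = -2.
  L[2][1] = (-9) / L[1][1] = -3.
Step 3: L[2][2] = √(9) = 3.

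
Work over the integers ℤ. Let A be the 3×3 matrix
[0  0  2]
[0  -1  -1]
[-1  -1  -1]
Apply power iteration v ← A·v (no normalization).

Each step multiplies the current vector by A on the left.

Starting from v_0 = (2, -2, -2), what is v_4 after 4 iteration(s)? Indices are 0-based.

v_4 = (8, -12, -8)

v_0 = (2, -2, -2).
v_1 = A·v_0 = (-4, 4, 2).
v_2 = A·v_1 = (4, -6, -2).
v_3 = A·v_2 = (-4, 8, 4).
v_4 = A·v_3 = (8, -12, -8).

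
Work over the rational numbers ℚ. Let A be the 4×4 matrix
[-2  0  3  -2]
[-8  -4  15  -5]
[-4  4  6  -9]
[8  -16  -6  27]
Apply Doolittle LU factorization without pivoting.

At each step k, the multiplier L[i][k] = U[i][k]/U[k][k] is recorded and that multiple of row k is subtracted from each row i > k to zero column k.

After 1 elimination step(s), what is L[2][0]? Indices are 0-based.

k=0: U[0][0]=-2
  eliminate (1,0): mult=4, new row 1: (0, -4, 3, 3); set L[1][0]=4
  eliminate (2,0): mult=2, new row 2: (0, 4, 0, -5); set L[2][0]=2
  eliminate (3,0): mult=-4, new row 3: (0, -16, 6, 19); set L[3][0]=-4

L[2][0] = 2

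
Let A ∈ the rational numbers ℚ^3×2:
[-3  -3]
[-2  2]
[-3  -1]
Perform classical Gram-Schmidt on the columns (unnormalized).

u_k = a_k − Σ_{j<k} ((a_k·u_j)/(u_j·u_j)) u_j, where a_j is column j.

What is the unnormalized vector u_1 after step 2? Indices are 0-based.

u_1 = (-21/11, 30/11, 1/11)

Step 1: u_0 = a_0 = (-3, -2, -3).
Step 2: u_1 = a_1 − (4/11)·u_0 = (-21/11, 30/11, 1/11).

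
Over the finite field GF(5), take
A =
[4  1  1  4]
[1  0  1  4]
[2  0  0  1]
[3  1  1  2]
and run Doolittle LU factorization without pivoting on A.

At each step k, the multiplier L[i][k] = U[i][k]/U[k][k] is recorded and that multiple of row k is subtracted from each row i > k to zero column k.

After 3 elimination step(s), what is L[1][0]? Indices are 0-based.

L[1][0] = 4

k=0: U[0][0]=4
  eliminate (1,0): mult=4, new row 1: (0, 1, 2, 3); set L[1][0]=4
  eliminate (2,0): mult=3, new row 2: (0, 2, 2, 4); set L[2][0]=3
  eliminate (3,0): mult=2, new row 3: (0, 4, 4, 4); set L[3][0]=2
k=1: U[1][1]=1
  eliminate (2,1): mult=2, new row 2: (0, 0, 3, 3); set L[2][1]=2
  eliminate (3,1): mult=4, new row 3: (0, 0, 1, 2); set L[3][1]=4
k=2: U[2][2]=3
  eliminate (3,2): mult=2, new row 3: (0, 0, 0, 1); set L[3][2]=2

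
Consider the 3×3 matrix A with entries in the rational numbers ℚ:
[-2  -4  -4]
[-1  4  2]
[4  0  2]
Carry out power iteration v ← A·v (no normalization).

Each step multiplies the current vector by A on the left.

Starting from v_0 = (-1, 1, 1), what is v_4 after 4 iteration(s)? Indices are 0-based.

v_4 = (48, 104, -144)

v_0 = (-1, 1, 1).
v_1 = A·v_0 = (-6, 7, -2).
v_2 = A·v_1 = (-8, 30, -28).
v_3 = A·v_2 = (8, 72, -88).
v_4 = A·v_3 = (48, 104, -144).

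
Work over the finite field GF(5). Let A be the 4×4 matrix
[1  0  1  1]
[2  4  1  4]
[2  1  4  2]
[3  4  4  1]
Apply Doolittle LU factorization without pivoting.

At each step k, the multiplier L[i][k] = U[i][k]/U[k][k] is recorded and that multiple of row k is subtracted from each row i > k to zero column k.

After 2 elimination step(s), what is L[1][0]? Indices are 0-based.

Step 1: pivot at (0,0) is 1.
  row1 ← row1 − (2)·row0  ⇒  L[1][0]=2, U row1=(0, 4, 4, 2)
  row2 ← row2 − (2)·row0  ⇒  L[2][0]=2, U row2=(0, 1, 2, 0)
  row3 ← row3 − (3)·row0  ⇒  L[3][0]=3, U row3=(0, 4, 1, 3)
Step 2: pivot at (1,1) is 4.
  row2 ← row2 − (4)·row1  ⇒  L[2][1]=4, U row2=(0, 0, 1, 2)
  row3 ← row3 − (1)·row1  ⇒  L[3][1]=1, U row3=(0, 0, 2, 1)

L[1][0] = 2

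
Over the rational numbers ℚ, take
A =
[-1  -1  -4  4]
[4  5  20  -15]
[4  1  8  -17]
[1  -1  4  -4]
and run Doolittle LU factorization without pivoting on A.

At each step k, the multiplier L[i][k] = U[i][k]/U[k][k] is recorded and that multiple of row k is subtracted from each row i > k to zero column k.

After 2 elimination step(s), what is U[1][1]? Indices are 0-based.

[col 0] pivot -1
  R1 -= -4*R0 → (0, 1, 4, 1)  (L[1][0] := -4)
  R2 -= -4*R0 → (0, -3, -8, -1)  (L[2][0] := -4)
  R3 -= -1*R0 → (0, -2, 0, 0)  (L[3][0] := -1)
[col 1] pivot 1
  R2 -= -3*R1 → (0, 0, 4, 2)  (L[2][1] := -3)
  R3 -= -2*R1 → (0, 0, 8, 2)  (L[3][1] := -2)

U[1][1] = 1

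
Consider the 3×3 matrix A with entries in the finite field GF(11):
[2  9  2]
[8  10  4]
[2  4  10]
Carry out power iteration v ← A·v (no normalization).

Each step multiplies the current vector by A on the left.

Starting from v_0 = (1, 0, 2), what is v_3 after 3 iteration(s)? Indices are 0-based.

v_3 = (4, 2, 1)

v_0 = (1, 0, 2).
v_1 = A·v_0 = (6, 5, 0).
v_2 = A·v_1 = (2, 10, 10).
v_3 = A·v_2 = (4, 2, 1).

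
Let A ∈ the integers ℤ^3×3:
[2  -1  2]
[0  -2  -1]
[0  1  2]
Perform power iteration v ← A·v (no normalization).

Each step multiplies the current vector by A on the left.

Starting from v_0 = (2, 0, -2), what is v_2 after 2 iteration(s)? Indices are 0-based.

v_2 = (-10, 0, -6)

v_0 = (2, 0, -2).
v_1 = A·v_0 = (0, 2, -4).
v_2 = A·v_1 = (-10, 0, -6).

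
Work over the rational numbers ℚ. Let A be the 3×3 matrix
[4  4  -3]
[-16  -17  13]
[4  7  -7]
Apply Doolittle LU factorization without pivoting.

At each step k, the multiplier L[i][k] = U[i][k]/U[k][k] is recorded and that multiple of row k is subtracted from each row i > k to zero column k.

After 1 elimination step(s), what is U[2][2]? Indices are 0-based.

U[2][2] = -4

k=0: U[0][0]=4
  eliminate (1,0): mult=-4, new row 1: (0, -1, 1); set L[1][0]=-4
  eliminate (2,0): mult=1, new row 2: (0, 3, -4); set L[2][0]=1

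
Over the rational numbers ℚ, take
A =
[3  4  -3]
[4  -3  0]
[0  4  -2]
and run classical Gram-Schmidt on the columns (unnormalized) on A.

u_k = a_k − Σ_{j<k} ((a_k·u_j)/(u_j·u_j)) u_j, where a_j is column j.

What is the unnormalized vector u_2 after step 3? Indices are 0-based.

u_2 = (32/1025, -24/1025, -2/41)

Step 1: u_0 = a_0 = (3, 4, 0).
Step 2: u_1 = a_1 − (0)·u_0 = (4, -3, 4).
Step 3: u_2 = a_2 − (-9/25)·u_0 − (-20/41)·u_1 = (32/1025, -24/1025, -2/41).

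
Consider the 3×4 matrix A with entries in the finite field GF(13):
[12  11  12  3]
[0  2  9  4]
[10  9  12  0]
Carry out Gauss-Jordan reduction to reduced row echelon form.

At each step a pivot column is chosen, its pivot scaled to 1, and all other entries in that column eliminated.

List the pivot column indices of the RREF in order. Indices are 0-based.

pivot columns: 0, 1, 2

[1] R0 /= 12  ⇒  (1, 2, 1, 10)
     R2 -= 10·R0  ⇒  (0, 2, 2, 4)
[2] R1 /= 2  ⇒  (0, 1, 11, 2)
     R0 -= 2·R1  ⇒  (1, 0, 5, 6)
     R2 -= 2·R1  ⇒  (0, 0, 6, 0)
[3] R2 /= 6  ⇒  (0, 0, 1, 0)
     R0 -= 5·R2  ⇒  (1, 0, 0, 6)
     R1 -= 11·R2  ⇒  (0, 1, 0, 2)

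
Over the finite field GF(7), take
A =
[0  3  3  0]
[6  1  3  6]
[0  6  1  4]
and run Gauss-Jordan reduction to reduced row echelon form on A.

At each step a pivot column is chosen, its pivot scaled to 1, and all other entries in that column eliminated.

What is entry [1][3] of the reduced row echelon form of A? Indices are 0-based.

M[1][3] = 5

step 1: exchange rows 0,1
step 1: normalize row 0 (÷6) = (1, 6, 4, 1)
step 2: normalize row 1 (÷3) = (0, 1, 1, 0)
  row 0: subtract 6×row1 = (1, 0, 5, 1)
  row 2: subtract 6×row1 = (0, 0, 2, 4)
step 3: normalize row 2 (÷2) = (0, 0, 1, 2)
  row 0: subtract 5×row2 = (1, 0, 0, 5)
  row 1: subtract 1×row2 = (0, 1, 0, 5)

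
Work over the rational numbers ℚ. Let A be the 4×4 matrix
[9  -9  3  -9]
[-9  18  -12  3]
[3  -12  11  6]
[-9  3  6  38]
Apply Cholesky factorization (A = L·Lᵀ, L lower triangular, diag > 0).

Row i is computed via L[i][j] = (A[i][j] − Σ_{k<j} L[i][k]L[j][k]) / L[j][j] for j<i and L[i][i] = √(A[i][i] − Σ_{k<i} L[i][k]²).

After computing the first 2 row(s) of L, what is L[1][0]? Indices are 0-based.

Step 1: L[0][0] = √(9) = 3.
  L[1][0] = (-9) / L[0][0] = -3.
Step 2: L[1][1] = √(9) = 3.

L[1][0] = -3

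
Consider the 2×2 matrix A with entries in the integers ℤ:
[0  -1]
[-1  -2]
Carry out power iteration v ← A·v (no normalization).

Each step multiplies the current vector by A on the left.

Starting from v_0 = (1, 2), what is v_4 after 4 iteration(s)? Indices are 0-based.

v_4 = (29, 70)

v_0 = (1, 2).
v_1 = A·v_0 = (-2, -5).
v_2 = A·v_1 = (5, 12).
v_3 = A·v_2 = (-12, -29).
v_4 = A·v_3 = (29, 70).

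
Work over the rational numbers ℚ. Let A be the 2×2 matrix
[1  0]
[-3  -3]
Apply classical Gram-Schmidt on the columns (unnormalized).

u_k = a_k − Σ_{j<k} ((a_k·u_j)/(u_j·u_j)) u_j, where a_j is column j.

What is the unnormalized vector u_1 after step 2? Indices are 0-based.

Step 1: u_0 = a_0 = (1, -3).
Step 2: u_1 = a_1 − (9/10)·u_0 = (-9/10, -3/10).

u_1 = (-9/10, -3/10)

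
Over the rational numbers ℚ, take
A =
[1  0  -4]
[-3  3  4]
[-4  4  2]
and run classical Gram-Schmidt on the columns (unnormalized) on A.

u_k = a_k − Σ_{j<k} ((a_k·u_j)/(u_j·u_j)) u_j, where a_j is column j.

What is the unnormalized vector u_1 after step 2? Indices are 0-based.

Step 1: u_0 = a_0 = (1, -3, -4).
Step 2: u_1 = a_1 − (-25/26)·u_0 = (25/26, 3/26, 2/13).

u_1 = (25/26, 3/26, 2/13)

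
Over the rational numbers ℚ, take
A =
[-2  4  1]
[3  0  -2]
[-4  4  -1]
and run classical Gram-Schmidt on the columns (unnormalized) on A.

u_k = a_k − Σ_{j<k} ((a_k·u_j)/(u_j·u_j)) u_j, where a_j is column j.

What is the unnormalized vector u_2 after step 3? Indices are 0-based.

Step 1: u_0 = a_0 = (-2, 3, -4).
Step 2: u_1 = a_1 − (-24/29)·u_0 = (68/29, 72/29, 20/29).
Step 3: u_2 = a_2 − (-4/29)·u_0 − (-3/11)·u_1 = (15/11, -10/11, -15/11).

u_2 = (15/11, -10/11, -15/11)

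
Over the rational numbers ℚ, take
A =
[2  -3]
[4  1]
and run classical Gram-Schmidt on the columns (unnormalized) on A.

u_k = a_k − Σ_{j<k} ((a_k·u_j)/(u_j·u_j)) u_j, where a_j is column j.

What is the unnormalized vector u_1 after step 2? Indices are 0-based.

Step 1: u_0 = a_0 = (2, 4).
Step 2: u_1 = a_1 − (-1/10)·u_0 = (-14/5, 7/5).

u_1 = (-14/5, 7/5)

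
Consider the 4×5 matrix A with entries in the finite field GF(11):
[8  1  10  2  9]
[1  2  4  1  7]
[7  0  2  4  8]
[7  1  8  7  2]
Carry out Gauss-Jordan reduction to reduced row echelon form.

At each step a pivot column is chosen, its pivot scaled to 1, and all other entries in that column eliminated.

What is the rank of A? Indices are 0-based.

rank = 4

step 1: normalize row 0 (÷8) = (1, 7, 4, 3, 8)
  row 1: subtract 1×row0 = (0, 6, 0, 9, 10)
  row 2: subtract 7×row0 = (0, 6, 7, 5, 7)
  row 3: subtract 7×row0 = (0, 7, 2, 8, 1)
step 2: normalize row 1 (÷6) = (0, 1, 0, 7, 9)
  row 0: subtract 7×row1 = (1, 0, 4, 9, 0)
  row 2: subtract 6×row1 = (0, 0, 7, 7, 8)
  row 3: subtract 7×row1 = (0, 0, 2, 3, 4)
step 3: normalize row 2 (÷7) = (0, 0, 1, 1, 9)
  row 0: subtract 4×row2 = (1, 0, 0, 5, 8)
  row 3: subtract 2×row2 = (0, 0, 0, 1, 8)
step 4: normalize row 3 (÷1) = (0, 0, 0, 1, 8)
  row 0: subtract 5×row3 = (1, 0, 0, 0, 1)
  row 1: subtract 7×row3 = (0, 1, 0, 0, 8)
  row 2: subtract 1×row3 = (0, 0, 1, 0, 1)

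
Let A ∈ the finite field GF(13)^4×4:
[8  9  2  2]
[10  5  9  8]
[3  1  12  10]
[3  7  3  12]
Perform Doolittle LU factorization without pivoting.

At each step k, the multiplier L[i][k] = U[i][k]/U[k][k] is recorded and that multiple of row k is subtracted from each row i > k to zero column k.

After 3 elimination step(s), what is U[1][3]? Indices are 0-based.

U[1][3] = 12

Step 1: pivot at (0,0) is 8.
  row1 ← row1 − (11)·row0  ⇒  L[1][0]=11, U row1=(0, 10, 0, 12)
  row2 ← row2 − (2)·row0  ⇒  L[2][0]=2, U row2=(0, 9, 8, 6)
  row3 ← row3 − (2)·row0  ⇒  L[3][0]=2, U row3=(0, 2, 12, 8)
Step 2: pivot at (1,1) is 10.
  row2 ← row2 − (10)·row1  ⇒  L[2][1]=10, U row2=(0, 0, 8, 3)
  row3 ← row3 − (8)·row1  ⇒  L[3][1]=8, U row3=(0, 0, 12, 3)
Step 3: pivot at (2,2) is 8.
  row3 ← row3 − (8)·row2  ⇒  L[3][2]=8, U row3=(0, 0, 0, 5)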